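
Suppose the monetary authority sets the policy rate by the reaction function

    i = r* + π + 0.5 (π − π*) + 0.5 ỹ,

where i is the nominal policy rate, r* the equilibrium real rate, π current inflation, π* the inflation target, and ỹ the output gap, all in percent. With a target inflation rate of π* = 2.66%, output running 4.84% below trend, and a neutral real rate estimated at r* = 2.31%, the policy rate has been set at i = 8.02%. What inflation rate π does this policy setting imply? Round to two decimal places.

Output 4.84% below potential → ỹ = -4.84.
Collecting π: i = r* + (1 + 0.5) π − 0.5 π* + 0.5 ỹ
1.5 π = 8.02 − 2.31 + 0.5 × 2.66 − 0.5 × (-4.84) = 9.46
π = 9.46 / 1.5 = 6.31

6.31%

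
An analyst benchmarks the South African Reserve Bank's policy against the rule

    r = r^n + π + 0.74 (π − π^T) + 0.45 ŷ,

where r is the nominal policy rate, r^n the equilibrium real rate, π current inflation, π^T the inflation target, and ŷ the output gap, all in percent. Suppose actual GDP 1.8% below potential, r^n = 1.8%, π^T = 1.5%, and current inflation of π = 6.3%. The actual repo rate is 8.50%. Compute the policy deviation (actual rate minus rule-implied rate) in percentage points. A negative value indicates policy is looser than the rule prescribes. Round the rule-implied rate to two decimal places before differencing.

Output 1.8% below potential → ŷ = -1.8.
r = 1.8 + 6.3 + 0.74 × (6.3 − 1.5) + 0.45 × (-1.8)
   = 1.8 + 6.3 + 3.552 − 0.81 = 10.84
Deviation = 8.50 − 10.84 = -2.34 pp.

-2.34 pp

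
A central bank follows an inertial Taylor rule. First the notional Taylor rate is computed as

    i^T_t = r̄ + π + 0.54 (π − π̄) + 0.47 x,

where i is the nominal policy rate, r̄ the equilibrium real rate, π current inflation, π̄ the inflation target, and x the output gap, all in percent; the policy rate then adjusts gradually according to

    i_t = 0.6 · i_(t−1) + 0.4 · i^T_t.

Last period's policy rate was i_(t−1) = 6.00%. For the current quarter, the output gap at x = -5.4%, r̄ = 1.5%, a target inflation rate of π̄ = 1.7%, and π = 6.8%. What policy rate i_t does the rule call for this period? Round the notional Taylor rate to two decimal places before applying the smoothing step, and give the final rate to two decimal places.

i^T_t = 1.5 + 6.8 + 0.54 × (6.8 − 1.7) + 0.47 × (-5.4)
   = 1.5 + 6.8 + 2.754 − 2.538 = 8.52
i_t = 0.6 × 6.00 + 0.4 × 8.52 = 3.6 + 3.408 = 7.01

7.01%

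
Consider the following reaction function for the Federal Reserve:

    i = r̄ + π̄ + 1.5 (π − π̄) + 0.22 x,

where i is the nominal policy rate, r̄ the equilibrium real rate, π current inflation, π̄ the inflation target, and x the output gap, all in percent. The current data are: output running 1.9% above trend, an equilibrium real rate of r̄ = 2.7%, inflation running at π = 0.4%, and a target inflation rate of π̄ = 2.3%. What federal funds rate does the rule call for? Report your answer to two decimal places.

Output 1.9% above potential → x = 1.9.
i = 2.7 + 2.3 + 1.5 × (0.4 − 2.3) + 0.22 × 1.9
   = 2.7 + 2.3 − 2.85 + 0.418 = 2.57

2.57%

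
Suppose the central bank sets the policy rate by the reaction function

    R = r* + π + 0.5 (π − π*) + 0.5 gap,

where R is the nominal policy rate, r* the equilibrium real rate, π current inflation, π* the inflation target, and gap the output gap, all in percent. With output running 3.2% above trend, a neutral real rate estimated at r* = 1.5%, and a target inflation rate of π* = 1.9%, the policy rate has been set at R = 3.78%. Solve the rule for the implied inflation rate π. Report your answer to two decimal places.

Output 3.2% above potential → gap = 3.2.
Collecting π: R = r* + (1 + 0.5) π − 0.5 π* + 0.5 gap
1.5 π = 3.78 − 1.5 + 0.5 × 1.9 − 0.5 × 3.2 = 1.63
π = 1.63 / 1.5 = 1.09

1.09%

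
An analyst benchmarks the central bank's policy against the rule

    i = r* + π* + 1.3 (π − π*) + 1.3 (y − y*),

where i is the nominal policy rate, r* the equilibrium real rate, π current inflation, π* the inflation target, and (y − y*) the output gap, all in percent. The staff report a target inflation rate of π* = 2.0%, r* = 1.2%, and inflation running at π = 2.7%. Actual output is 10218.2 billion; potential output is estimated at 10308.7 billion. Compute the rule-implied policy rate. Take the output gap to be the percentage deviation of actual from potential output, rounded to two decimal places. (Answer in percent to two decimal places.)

2.97%

Output gap = 100 × (10218.2 − 10308.7) / 10308.7 = -0.88%.
i = 1.20 + 2.00 + 1.3 × (2.70 − 2.00) + 1.3 × (-0.88)
   = 1.20 + 2 + 0.91 − 1.144 = 2.97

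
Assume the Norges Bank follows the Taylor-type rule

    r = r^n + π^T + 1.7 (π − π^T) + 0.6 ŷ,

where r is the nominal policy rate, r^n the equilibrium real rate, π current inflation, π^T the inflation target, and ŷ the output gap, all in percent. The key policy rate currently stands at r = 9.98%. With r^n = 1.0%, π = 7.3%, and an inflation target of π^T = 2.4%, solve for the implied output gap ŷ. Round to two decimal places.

0.6 ŷ = 9.98 − 1.0 − 2.4 − 1.7 × (7.3 − 2.4) = -1.75
ŷ = -1.75 / 0.6 = -2.92

-2.92%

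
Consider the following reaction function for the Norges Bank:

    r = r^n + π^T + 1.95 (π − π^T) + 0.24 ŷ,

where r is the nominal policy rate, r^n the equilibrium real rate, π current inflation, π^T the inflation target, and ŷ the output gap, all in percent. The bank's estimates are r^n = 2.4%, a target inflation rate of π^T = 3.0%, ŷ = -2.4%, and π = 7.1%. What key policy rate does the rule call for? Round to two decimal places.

12.82%

r = 2.4 + 3.0 + 1.95 × (7.1 − 3.0) + 0.24 × (-2.4)
   = 2.4 + 3 + 7.995 − 0.576 = 12.82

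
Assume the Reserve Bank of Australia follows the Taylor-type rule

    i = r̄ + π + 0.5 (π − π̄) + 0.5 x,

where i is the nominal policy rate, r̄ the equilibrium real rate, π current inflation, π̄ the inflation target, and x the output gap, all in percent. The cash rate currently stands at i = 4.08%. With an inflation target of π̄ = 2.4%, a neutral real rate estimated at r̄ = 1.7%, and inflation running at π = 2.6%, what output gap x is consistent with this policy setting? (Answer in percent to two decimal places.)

-0.64%

0.5 x = 4.08 − 1.7 − 2.6 − 0.5 × (2.6 − 2.4) = -0.32
x = -0.32 / 0.5 = -0.64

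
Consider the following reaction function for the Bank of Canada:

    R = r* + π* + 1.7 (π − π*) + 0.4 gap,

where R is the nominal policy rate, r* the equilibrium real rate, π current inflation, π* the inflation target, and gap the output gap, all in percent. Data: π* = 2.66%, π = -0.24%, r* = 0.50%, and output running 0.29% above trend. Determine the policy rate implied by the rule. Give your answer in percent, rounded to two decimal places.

Output 0.29% above potential → gap = 0.29.
R = 0.50 + 2.66 + 1.7 × (-0.24 − 2.66) + 0.4 × 0.29
   = 0.50 + 2.66 − 4.93 + 0.116 = -1.65

-1.65%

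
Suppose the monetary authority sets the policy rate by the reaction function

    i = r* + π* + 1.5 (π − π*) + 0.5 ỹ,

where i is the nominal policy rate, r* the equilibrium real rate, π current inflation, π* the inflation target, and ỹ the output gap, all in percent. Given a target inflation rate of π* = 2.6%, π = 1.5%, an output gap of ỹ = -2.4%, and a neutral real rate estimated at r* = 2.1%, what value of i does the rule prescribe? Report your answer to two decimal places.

1.85%

i = 2.1 + 2.6 + 1.5 × (1.5 − 2.6) + 0.5 × (-2.4)
   = 2.1 + 2.6 − 1.65 − 1.2 = 1.85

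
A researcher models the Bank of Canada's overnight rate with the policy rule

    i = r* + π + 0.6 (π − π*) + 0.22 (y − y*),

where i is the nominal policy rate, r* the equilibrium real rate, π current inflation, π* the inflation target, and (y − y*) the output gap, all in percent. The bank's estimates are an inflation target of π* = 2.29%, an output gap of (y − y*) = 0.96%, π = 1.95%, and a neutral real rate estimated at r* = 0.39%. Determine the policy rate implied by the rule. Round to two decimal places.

2.35%

i = 0.39 + 1.95 + 0.6 × (1.95 − 2.29) + 0.22 × 0.96
   = 0.39 + 1.95 − 0.204 + 0.2112 = 2.35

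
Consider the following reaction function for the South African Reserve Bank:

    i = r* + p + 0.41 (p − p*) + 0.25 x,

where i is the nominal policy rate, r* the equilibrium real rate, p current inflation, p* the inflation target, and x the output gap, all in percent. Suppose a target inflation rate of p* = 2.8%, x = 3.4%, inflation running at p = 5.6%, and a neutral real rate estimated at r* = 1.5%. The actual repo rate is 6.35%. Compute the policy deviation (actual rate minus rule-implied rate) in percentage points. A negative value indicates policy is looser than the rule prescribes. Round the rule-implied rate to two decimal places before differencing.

-2.75 pp

i = 1.5 + 5.6 + 0.41 × (5.6 − 2.8) + 0.25 × 3.4
   = 1.5 + 5.6 + 1.148 + 0.85 = 9.10
Deviation = 6.35 − 9.10 = -2.75 pp.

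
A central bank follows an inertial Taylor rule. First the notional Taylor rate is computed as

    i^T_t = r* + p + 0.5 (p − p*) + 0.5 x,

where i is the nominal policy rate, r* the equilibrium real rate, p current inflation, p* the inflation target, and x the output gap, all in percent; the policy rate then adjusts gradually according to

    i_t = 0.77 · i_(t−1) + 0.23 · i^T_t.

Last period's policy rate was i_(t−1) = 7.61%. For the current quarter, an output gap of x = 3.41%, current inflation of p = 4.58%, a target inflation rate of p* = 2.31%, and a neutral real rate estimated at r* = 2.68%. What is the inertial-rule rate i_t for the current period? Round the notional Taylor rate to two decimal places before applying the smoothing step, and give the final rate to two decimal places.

i^T_t = 2.68 + 4.58 + 0.5 × (4.58 − 2.31) + 0.5 × 3.41
   = 2.68 + 4.58 + 1.135 + 1.705 = 10.10
i_t = 0.77 × 7.61 + 0.23 × 10.10 = 5.8597 + 2.323 = 8.18

8.18%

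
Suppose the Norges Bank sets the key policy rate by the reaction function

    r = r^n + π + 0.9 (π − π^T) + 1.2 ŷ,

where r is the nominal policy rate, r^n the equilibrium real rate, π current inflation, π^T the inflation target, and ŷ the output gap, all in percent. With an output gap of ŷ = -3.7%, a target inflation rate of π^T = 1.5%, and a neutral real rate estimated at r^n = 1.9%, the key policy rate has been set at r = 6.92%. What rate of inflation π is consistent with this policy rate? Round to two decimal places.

Collecting π: r = r^n + (1 + 0.9) π − 0.9 π^T + 1.2 ŷ
1.9 π = 6.92 − 1.9 + 0.9 × 1.5 − 1.2 × (-3.7) = 10.81
π = 10.81 / 1.9 = 5.69

5.69%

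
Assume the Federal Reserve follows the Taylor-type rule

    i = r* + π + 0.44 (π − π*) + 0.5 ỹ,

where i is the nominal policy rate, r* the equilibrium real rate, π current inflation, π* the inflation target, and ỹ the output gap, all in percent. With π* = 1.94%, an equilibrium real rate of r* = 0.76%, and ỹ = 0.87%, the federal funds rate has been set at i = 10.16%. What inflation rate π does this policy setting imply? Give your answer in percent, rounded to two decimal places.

Collecting π: i = r* + (1 + 0.44) π − 0.44 π* + 0.5 ỹ
1.44 π = 10.16 − 0.76 + 0.44 × 1.94 − 0.5 × 0.87 = 9.8186
π = 9.8186 / 1.44 = 6.82

6.82%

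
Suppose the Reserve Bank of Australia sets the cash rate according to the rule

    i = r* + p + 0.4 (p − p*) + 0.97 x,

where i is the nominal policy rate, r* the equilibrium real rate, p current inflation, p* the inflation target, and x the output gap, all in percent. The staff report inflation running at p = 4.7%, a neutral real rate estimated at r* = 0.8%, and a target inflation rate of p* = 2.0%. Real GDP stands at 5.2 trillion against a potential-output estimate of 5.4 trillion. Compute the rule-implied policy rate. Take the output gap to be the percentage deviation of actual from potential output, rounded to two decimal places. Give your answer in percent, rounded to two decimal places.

2.99%

Output gap = 100 × (5.2 − 5.4) / 5.4 = -3.70%.
i = 0.80 + 4.70 + 0.4 × (4.70 − 2.00) + 0.97 × (-3.70)
   = 0.80 + 4.7 + 1.08 − 3.589 = 2.99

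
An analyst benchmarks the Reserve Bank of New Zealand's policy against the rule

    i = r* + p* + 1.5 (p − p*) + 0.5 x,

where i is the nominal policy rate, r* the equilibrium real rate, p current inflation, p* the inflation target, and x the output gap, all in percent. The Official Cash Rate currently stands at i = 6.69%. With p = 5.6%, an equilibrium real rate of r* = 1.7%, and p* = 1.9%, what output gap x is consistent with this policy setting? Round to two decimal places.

0.5 x = 6.69 − 1.7 − 1.9 − 1.5 × (5.6 − 1.9) = -2.46
x = -2.46 / 0.5 = -4.92

-4.92%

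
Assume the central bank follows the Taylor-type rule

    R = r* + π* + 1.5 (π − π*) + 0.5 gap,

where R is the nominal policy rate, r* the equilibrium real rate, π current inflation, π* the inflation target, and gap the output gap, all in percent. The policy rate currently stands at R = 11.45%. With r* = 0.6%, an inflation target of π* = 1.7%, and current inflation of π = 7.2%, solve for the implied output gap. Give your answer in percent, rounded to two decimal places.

1.80%

0.5 gap = 11.45 − 0.6 − 1.7 − 1.5 × (7.2 − 1.7) = 0.9
gap = 0.9 / 0.5 = 1.80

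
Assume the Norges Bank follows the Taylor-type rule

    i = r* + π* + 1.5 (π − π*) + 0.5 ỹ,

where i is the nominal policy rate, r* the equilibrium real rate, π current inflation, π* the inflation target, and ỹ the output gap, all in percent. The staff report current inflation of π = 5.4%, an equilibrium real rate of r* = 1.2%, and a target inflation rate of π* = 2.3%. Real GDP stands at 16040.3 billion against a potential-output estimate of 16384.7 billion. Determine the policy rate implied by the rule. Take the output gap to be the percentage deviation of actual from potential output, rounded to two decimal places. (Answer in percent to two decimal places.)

7.10%

Output gap = 100 × (16040.3 − 16384.7) / 16384.7 = -2.10%.
i = 1.20 + 2.30 + 1.5 × (5.40 − 2.30) + 0.5 × (-2.10)
   = 1.20 + 2.3 + 4.65 − 1.05 = 7.10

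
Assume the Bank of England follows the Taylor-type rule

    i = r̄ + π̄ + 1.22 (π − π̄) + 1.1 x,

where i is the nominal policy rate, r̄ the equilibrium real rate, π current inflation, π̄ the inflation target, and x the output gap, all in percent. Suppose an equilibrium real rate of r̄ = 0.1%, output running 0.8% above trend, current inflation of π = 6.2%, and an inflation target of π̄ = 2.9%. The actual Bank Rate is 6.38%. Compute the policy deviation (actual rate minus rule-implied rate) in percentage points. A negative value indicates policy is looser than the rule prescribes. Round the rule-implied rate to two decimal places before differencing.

-1.53 pp

Output 0.8% above potential → x = 0.8.
i = 0.1 + 2.9 + 1.22 × (6.2 − 2.9) + 1.1 × 0.8
   = 0.1 + 2.9 + 4.026 + 0.88 = 7.91
Deviation = 6.38 − 7.91 = -1.53 pp.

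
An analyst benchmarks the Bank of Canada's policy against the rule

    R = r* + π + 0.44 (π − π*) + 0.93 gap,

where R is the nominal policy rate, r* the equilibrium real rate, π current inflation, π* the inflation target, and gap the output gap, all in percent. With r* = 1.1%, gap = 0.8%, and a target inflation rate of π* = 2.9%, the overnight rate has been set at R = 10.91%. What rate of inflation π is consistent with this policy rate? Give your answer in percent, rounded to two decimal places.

Collecting π: R = r* + (1 + 0.44) π − 0.44 π* + 0.93 gap
1.44 π = 10.91 − 1.1 + 0.44 × 2.9 − 0.93 × 0.8 = 10.342
π = 10.342 / 1.44 = 7.18

7.18%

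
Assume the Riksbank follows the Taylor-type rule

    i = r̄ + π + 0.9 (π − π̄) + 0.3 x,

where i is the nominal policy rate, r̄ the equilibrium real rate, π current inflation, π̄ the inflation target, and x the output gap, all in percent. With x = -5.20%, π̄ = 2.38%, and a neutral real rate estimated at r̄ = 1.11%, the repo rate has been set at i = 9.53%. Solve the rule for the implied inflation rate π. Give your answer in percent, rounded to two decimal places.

6.38%

Collecting π: i = r̄ + (1 + 0.9) π − 0.9 π̄ + 0.3 x
1.9 π = 9.53 − 1.11 + 0.9 × 2.38 − 0.3 × (-5.20) = 12.122
π = 12.122 / 1.9 = 6.38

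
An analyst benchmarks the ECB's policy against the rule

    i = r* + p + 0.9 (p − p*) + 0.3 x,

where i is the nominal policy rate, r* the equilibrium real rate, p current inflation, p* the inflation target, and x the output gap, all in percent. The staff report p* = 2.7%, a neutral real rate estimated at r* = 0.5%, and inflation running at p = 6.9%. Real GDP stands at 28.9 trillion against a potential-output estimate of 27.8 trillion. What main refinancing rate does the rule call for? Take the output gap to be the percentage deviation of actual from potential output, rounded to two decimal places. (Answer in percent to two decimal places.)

Output gap = 100 × (28.9 − 27.8) / 27.8 = 3.96%.
i = 0.50 + 6.90 + 0.9 × (6.90 − 2.70) + 0.3 × 3.96
   = 0.50 + 6.9 + 3.78 + 1.188 = 12.37

12.37%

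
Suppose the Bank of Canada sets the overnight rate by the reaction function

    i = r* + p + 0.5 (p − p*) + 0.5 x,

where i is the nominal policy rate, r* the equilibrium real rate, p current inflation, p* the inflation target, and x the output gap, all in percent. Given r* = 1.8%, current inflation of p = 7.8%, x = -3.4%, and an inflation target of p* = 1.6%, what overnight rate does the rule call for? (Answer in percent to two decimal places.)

i = 1.8 + 7.8 + 0.5 × (7.8 − 1.6) + 0.5 × (-3.4)
   = 1.8 + 7.8 + 3.1 − 1.7 = 11.00

11.00%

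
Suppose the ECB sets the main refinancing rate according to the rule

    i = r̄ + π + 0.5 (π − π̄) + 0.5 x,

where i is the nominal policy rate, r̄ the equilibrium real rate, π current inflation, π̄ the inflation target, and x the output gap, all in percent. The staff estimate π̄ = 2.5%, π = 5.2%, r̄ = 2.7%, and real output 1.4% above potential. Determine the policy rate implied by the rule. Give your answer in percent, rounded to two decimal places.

9.95%

Output 1.4% above potential → x = 1.4.
i = 2.7 + 5.2 + 0.5 × (5.2 − 2.5) + 0.5 × 1.4
   = 2.7 + 5.2 + 1.35 + 0.7 = 9.95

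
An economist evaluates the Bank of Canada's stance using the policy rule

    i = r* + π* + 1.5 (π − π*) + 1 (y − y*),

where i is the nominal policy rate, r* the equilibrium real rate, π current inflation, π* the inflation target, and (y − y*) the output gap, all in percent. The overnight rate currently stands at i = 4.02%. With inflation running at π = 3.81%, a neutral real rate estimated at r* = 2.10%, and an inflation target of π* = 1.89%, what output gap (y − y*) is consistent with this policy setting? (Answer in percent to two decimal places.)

-2.85%

1 (y − y*) = 4.02 − 2.10 − 1.89 − 1.5 × (3.81 − 1.89) = -2.85
(y − y*) = -2.85 / 1 = -2.85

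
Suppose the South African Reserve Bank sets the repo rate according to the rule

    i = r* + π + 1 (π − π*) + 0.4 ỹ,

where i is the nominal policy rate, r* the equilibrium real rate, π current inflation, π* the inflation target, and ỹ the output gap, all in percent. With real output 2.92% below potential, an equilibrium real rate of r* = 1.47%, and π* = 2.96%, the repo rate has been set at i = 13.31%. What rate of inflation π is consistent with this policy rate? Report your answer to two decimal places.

7.98%

Output 2.92% below potential → ỹ = -2.92.
Collecting π: i = r* + (1 + 1) π − 1 π* + 0.4 ỹ
2 π = 13.31 − 1.47 + 1 × 2.96 − 0.4 × (-2.92) = 15.968
π = 15.968 / 2 = 7.98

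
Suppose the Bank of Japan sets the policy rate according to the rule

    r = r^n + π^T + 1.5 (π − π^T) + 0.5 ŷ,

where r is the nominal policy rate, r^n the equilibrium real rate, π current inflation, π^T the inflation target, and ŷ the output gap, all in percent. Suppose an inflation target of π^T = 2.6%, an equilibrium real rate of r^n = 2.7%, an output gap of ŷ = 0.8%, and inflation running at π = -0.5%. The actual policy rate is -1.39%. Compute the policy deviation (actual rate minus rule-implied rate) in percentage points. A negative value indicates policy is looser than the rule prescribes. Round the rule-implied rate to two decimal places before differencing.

r = 2.7 + 2.6 + 1.5 × (-0.5 − 2.6) + 0.5 × 0.8
   = 2.7 + 2.6 − 4.65 + 0.4 = 1.05
Deviation = -1.39 − 1.05 = -2.44 pp.

-2.44 pp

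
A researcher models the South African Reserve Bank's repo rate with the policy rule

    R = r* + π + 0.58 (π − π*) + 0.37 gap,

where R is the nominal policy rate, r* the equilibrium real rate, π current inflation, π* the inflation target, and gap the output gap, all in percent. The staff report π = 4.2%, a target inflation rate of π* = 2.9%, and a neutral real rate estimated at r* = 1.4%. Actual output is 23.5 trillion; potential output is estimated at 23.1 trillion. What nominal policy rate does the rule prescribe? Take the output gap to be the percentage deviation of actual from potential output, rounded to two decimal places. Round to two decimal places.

Output gap = 100 × (23.5 − 23.1) / 23.1 = 1.73%.
R = 1.40 + 4.20 + 0.58 × (4.20 − 2.90) + 0.37 × 1.73
   = 1.40 + 4.2 + 0.754 + 0.6401 = 6.99

6.99%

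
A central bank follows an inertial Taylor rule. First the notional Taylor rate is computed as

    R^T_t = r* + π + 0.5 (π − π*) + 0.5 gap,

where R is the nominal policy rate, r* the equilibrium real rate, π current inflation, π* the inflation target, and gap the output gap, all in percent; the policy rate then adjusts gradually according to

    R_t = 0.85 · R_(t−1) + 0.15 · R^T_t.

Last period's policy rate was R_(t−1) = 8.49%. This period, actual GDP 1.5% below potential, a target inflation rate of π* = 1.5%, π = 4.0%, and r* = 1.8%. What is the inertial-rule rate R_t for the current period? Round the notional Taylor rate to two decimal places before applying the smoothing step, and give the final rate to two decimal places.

Output 1.5% below potential → gap = -1.5.
R^T_t = 1.8 + 4.0 + 0.5 × (4.0 − 1.5) + 0.5 × (-1.5)
   = 1.8 + 4 + 1.25 − 0.75 = 6.30
R_t = 0.85 × 8.49 + 0.15 × 6.30 = 7.2165 + 0.945 = 8.16

8.16%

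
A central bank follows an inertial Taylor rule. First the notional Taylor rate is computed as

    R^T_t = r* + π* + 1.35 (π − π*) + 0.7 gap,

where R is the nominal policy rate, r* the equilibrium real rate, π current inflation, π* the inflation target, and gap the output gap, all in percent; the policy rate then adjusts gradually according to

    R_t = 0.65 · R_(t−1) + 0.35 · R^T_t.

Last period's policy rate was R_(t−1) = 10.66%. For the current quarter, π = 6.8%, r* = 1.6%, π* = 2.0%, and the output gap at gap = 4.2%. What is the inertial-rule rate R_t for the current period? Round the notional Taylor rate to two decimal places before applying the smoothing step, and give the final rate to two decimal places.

11.49%

R^T_t = 1.6 + 2.0 + 1.35 × (6.8 − 2.0) + 0.7 × 4.2
   = 1.6 + 2 + 6.48 + 2.94 = 13.02
R_t = 0.65 × 10.66 + 0.35 × 13.02 = 6.929 + 4.557 = 11.49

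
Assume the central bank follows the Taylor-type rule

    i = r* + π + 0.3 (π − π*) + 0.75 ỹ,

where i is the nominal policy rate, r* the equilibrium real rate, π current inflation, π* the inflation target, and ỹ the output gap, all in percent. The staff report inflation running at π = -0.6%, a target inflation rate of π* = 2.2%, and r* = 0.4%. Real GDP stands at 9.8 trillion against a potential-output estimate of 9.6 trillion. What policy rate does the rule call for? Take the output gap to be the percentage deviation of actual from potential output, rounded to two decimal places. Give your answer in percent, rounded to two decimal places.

0.52%

Output gap = 100 × (9.8 − 9.6) / 9.6 = 2.08%.
i = 0.40 + (-0.60) + 0.3 × (-0.60 − 2.20) + 0.75 × 2.08
   = 0.40 − 0.6 − 0.84 + 1.56 = 0.52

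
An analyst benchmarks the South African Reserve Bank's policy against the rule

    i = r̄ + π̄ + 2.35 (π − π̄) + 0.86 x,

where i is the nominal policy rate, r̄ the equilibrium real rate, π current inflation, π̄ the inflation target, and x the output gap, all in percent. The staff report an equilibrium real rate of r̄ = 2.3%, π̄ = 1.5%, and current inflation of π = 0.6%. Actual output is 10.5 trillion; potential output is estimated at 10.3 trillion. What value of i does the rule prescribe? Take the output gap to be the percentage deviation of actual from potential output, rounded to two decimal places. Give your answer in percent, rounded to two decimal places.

3.35%

Output gap = 100 × (10.5 − 10.3) / 10.3 = 1.94%.
i = 2.30 + 1.50 + 2.35 × (0.60 − 1.50) + 0.86 × 1.94
   = 2.30 + 1.5 − 2.115 + 1.6684 = 3.35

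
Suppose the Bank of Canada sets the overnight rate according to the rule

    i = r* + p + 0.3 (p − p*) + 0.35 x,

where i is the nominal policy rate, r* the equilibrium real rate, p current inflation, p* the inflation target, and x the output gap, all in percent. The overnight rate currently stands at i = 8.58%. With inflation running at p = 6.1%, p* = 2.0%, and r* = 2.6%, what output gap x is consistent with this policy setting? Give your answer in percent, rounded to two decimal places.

0.35 x = 8.58 − 2.6 − 6.1 − 0.3 × (6.1 − 2.0) = -1.35
x = -1.35 / 0.35 = -3.86

-3.86%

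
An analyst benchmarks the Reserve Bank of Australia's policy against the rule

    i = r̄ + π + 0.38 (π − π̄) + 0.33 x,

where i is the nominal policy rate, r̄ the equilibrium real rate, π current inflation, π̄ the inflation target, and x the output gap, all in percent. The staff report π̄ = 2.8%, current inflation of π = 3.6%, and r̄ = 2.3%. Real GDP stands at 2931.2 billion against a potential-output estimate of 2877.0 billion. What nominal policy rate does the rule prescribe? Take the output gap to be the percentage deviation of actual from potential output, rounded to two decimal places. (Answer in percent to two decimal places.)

6.82%

Output gap = 100 × (2931.2 − 2877.0) / 2877.0 = 1.88%.
i = 2.30 + 3.60 + 0.38 × (3.60 − 2.80) + 0.33 × 1.88
   = 2.30 + 3.6 + 0.304 + 0.6204 = 6.82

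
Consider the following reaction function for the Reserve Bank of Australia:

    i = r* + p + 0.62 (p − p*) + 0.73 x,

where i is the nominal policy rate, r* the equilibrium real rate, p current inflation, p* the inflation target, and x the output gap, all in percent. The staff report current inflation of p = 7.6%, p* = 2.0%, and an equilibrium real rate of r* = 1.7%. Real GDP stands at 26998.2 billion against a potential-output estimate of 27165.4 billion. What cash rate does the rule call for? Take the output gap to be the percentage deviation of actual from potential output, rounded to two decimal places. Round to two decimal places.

Output gap = 100 × (26998.2 − 27165.4) / 27165.4 = -0.62%.
i = 1.70 + 7.60 + 0.62 × (7.60 − 2.00) + 0.73 × (-0.62)
   = 1.70 + 7.6 + 3.472 − 0.4526 = 12.32

12.32%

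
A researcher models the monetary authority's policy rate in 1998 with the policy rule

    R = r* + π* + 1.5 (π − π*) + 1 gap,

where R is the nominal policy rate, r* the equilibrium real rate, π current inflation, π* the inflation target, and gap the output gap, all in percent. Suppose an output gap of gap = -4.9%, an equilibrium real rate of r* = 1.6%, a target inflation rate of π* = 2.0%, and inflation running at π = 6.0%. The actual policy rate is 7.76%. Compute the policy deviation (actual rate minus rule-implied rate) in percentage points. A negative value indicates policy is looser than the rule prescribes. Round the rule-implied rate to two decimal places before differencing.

R = 1.6 + 2.0 + 1.5 × (6.0 − 2.0) + 1 × (-4.9)
   = 1.6 + 2 + 6 − 4.9 = 4.70
Deviation = 7.76 − 4.70 = 3.06 pp.

3.06 pp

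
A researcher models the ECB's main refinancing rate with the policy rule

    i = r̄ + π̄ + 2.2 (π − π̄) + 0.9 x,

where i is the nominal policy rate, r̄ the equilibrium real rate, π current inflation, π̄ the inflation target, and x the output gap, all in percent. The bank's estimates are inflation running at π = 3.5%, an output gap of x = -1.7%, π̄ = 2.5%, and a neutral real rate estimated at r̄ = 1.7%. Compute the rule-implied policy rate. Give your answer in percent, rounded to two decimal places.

i = 1.7 + 2.5 + 2.2 × (3.5 − 2.5) + 0.9 × (-1.7)
   = 1.7 + 2.5 + 2.2 − 1.53 = 4.87

4.87%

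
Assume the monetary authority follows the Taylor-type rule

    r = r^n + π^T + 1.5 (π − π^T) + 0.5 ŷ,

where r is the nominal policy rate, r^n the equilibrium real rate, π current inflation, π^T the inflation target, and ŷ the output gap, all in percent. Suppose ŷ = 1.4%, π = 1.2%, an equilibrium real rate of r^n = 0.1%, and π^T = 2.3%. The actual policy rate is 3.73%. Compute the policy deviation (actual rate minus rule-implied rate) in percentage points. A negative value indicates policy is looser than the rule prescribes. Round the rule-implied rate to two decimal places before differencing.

r = 0.1 + 2.3 + 1.5 × (1.2 − 2.3) + 0.5 × 1.4
   = 0.1 + 2.3 − 1.65 + 0.7 = 1.45
Deviation = 3.73 − 1.45 = 2.28 pp.

2.28 pp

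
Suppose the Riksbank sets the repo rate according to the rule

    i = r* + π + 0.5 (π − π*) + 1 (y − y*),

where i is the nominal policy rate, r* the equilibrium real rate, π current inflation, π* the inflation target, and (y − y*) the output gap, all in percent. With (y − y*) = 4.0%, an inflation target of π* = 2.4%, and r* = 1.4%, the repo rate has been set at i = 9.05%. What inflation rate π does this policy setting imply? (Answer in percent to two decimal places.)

Collecting π: i = r* + (1 + 0.5) π − 0.5 π* + 1 (y − y*)
1.5 π = 9.05 − 1.4 + 0.5 × 2.4 − 1 × 4.0 = 4.85
π = 4.85 / 1.5 = 3.23

3.23%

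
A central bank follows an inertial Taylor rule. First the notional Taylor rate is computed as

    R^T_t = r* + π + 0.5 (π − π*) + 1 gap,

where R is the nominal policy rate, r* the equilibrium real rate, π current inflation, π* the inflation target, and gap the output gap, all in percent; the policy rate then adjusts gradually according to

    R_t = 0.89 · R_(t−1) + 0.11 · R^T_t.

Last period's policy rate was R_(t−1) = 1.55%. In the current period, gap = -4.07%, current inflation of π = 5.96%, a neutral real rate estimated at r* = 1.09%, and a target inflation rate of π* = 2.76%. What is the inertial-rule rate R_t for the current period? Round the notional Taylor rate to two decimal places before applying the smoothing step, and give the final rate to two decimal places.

R^T_t = 1.09 + 5.96 + 0.5 × (5.96 − 2.76) + 1 × (-4.07)
   = 1.09 + 5.96 + 1.6 − 4.07 = 4.58
R_t = 0.89 × 1.55 + 0.11 × 4.58 = 1.3795 + 0.5038 = 1.88

1.88%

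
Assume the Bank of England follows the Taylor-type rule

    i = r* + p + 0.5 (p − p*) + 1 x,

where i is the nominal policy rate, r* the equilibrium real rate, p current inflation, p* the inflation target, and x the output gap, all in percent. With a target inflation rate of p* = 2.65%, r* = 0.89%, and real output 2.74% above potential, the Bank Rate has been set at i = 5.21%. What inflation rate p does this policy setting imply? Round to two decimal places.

Output 2.74% above potential → x = 2.74.
Collecting p: i = r* + (1 + 0.5) p − 0.5 p* + 1 x
1.5 p = 5.21 − 0.89 + 0.5 × 2.65 − 1 × 2.74 = 2.905
p = 2.905 / 1.5 = 1.94

1.94%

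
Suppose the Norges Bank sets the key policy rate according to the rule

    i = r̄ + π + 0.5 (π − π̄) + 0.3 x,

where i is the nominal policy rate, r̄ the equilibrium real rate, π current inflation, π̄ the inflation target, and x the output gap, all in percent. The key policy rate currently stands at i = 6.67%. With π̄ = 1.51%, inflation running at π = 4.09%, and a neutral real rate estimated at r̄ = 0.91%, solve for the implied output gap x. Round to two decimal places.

0.3 x = 6.67 − 0.91 − 4.09 − 0.5 × (4.09 − 1.51) = 0.38
x = 0.38 / 0.3 = 1.27

1.27%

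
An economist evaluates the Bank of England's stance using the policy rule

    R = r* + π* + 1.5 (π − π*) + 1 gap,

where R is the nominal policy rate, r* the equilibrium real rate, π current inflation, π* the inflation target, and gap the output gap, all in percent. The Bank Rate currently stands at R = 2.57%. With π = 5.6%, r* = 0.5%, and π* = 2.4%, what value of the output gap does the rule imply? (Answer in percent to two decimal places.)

1 gap = 2.57 − 0.5 − 2.4 − 1.5 × (5.6 − 2.4) = -5.13
gap = -5.13 / 1 = -5.13

-5.13%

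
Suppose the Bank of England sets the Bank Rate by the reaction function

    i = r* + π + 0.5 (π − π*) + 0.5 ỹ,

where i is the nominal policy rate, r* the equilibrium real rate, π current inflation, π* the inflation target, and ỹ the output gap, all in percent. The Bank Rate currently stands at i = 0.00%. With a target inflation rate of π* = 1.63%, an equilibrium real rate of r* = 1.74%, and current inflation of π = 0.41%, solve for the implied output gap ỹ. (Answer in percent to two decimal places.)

-3.08%

0.5 ỹ = 0.00 − 1.74 − 0.41 − 0.5 × (0.41 − 1.63) = -1.54
ỹ = -1.54 / 0.5 = -3.08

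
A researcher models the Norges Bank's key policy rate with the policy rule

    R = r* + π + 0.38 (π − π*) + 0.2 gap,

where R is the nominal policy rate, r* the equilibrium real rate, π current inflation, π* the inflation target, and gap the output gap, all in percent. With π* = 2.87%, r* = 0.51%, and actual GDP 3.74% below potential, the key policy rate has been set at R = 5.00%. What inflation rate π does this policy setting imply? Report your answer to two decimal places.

4.59%

Output 3.74% below potential → gap = -3.74.
Collecting π: R = r* + (1 + 0.38) π − 0.38 π* + 0.2 gap
1.38 π = 5.00 − 0.51 + 0.38 × 2.87 − 0.2 × (-3.74) = 6.3286
π = 6.3286 / 1.38 = 4.59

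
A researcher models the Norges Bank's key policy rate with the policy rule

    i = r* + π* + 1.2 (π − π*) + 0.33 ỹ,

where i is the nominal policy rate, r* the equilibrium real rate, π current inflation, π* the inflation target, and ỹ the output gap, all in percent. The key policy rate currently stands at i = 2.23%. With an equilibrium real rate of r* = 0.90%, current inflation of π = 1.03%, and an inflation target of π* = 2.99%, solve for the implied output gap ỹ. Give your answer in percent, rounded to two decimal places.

2.10%

0.33 ỹ = 2.23 − 0.90 − 2.99 − 1.2 × (1.03 − 2.99) = 0.692
ỹ = 0.692 / 0.33 = 2.10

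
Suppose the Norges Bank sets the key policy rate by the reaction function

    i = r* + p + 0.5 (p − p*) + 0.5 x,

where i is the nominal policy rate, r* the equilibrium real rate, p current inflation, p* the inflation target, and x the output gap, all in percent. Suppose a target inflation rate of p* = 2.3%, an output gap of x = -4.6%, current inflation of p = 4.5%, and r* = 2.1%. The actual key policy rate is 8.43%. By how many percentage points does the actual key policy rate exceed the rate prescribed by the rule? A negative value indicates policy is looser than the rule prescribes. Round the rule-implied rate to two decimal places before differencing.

3.03 pp

i = 2.1 + 4.5 + 0.5 × (4.5 − 2.3) + 0.5 × (-4.6)
   = 2.1 + 4.5 + 1.1 − 2.3 = 5.40
Deviation = 8.43 − 5.40 = 3.03 pp.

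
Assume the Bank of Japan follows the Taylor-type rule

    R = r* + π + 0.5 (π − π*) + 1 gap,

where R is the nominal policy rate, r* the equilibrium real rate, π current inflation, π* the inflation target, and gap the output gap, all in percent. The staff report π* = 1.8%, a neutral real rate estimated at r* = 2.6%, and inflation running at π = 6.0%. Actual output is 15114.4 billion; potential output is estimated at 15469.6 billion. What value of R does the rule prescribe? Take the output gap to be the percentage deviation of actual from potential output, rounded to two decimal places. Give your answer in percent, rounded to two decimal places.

8.40%

Output gap = 100 × (15114.4 − 15469.6) / 15469.6 = -2.30%.
R = 2.60 + 6.00 + 0.5 × (6.00 − 1.80) + 1 × (-2.30)
   = 2.60 + 6 + 2.1 − 2.3 = 8.40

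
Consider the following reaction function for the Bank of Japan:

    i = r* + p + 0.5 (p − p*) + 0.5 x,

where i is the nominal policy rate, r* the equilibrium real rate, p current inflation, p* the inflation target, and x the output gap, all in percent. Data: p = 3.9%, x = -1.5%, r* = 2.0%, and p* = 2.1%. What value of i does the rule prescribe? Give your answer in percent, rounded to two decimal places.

i = 2.0 + 3.9 + 0.5 × (3.9 − 2.1) + 0.5 × (-1.5)
   = 2.0 + 3.9 + 0.9 − 0.75 = 6.05

6.05%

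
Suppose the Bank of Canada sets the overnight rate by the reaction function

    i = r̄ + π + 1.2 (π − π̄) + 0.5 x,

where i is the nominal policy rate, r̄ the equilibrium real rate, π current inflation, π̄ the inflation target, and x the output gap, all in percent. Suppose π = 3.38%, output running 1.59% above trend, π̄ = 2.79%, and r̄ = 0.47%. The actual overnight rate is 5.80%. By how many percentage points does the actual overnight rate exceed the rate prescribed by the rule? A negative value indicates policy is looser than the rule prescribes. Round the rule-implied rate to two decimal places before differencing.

0.45 pp

Output 1.59% above potential → x = 1.59.
i = 0.47 + 3.38 + 1.2 × (3.38 − 2.79) + 0.5 × 1.59
   = 0.47 + 3.38 + 0.708 + 0.795 = 5.35
Deviation = 5.80 − 5.35 = 0.45 pp.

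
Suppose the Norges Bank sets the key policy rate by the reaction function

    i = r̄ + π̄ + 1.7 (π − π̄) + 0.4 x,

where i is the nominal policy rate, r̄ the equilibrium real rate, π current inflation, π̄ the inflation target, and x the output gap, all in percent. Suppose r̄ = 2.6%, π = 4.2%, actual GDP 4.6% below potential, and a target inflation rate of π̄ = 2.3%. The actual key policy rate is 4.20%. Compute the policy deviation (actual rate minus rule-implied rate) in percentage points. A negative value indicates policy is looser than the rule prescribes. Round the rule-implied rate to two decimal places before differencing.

Output 4.6% below potential → x = -4.6.
i = 2.6 + 2.3 + 1.7 × (4.2 − 2.3) + 0.4 × (-4.6)
   = 2.6 + 2.3 + 3.23 − 1.84 = 6.29
Deviation = 4.20 − 6.29 = -2.09 pp.

-2.09 pp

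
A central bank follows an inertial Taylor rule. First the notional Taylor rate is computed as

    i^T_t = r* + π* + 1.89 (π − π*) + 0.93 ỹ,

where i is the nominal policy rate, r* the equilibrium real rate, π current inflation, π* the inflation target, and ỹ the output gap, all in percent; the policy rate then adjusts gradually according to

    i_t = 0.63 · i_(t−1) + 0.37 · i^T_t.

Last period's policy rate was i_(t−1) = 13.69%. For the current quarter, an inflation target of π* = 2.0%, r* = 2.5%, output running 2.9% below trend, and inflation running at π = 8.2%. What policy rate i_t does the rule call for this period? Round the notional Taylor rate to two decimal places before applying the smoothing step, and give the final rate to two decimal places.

Output 2.9% below potential → ỹ = -2.9.
i^T_t = 2.5 + 2.0 + 1.89 × (8.2 − 2.0) + 0.93 × (-2.9)
   = 2.5 + 2 + 11.718 − 2.697 = 13.52
i_t = 0.63 × 13.69 + 0.37 × 13.52 = 8.6247 + 5.0024 = 13.63

13.63%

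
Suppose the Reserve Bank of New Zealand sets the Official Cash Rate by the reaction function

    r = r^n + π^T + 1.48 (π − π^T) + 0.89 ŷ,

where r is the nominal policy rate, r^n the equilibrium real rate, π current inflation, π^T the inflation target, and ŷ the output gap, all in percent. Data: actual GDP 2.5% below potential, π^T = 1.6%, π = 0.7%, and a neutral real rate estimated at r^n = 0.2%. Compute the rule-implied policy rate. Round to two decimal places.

-1.76%

Output 2.5% below potential → ŷ = -2.5.
r = 0.2 + 1.6 + 1.48 × (0.7 − 1.6) + 0.89 × (-2.5)
   = 0.2 + 1.6 − 1.332 − 2.225 = -1.76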